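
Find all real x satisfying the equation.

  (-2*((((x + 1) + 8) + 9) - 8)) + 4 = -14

Step 1. [(-2*((((x + 1) + 8) + 9) - 8)) + 4 = -14] common factor -2 (LHS and -14) — divide through, so factor: ((((x + 1) + 8) + 9) - 8) - 2 = 7.
Step 2. [((((x + 1) + 8) + 9) - 8) - 2 = 7] peel the -2: add 2 from each side, so sub: (((x + 1) + 8) + 9) - 8 = 9.
Step 3. [(((x + 1) + 8) + 9) - 8 = 9] -8 is outermost — add 8 both sides. So sub: ((x + 1) + 8) + 9 = 17.
Step 4. [((x + 1) + 8) + 9 = 17] subtract 9: x sits inside (… + 9) ⇒ sub: (x + 1) + 8 = 8.
Step 5. [(x + 1) + 8 = 8] peel the +8: subtract 8 from each side, so sub: x + 1 = 0.
Step 6. [x + 1 = 0] peel the +1: subtract 1 from each side, so sub: x = -1.

Answer: x ∈ {-1}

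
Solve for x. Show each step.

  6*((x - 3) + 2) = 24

Step 1. [6*((x - 3) + 2) = 24] 6 out front; divide by 6 ⇒ div: (x - 3) + 2 = 4.
Step 2. [(x - 3) + 2 = 4] the outer +2 inverts by subtracting 2, so sub: x - 3 = 2.
Step 3. [x - 3 = 2] add 3: x sits inside (… - 3), so sub: x = 5.

Answer: x ∈ {5}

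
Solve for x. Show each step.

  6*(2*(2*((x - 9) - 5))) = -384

Step 1. [6*(2*(2*((x - 9) - 5))) = -384] 6·(inner) — divide through by 6, so div: 2*(2*((x - 9) - 5)) = -64.
Step 2. [2*(2*((x - 9) - 5)) = -64] leading coefficient 2: divide by 2, so div: 2*((x - 9) - 5) = -32.
Step 3. [2*((x - 9) - 5) = -32] divide by the outer 2, so div: (x - 9) - 5 = -16.
Step 4. [(x - 9) - 5 = -16] peel the -5: add 5 from each side, so sub: x - 9 = -11.
Step 5. [x - 9 = -11] add 9: x sits inside (… - 9) ⇒ sub: x = -2.

Answer: x ∈ {-2}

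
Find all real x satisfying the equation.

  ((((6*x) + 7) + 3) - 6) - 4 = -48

Step 1. [((((6*x) + 7) + 3) - 6) - 4 = -48] add 4: x sits inside (… - 4), so sub: (((6*x) + 7) + 3) - 6 = -44.
Step 2. [(((6*x) + 7) + 3) - 6 = -44] peel the -6: add 6 from each side ⇒ sub: ((6*x) + 7) + 3 = -38.
Step 3. [((6*x) + 7) + 3 = -38] 3 comes off first (subtract 3). So sub: (6*x) + 7 = -41.
Step 4. [(6*x) + 7 = -41] subtract 7: x sits inside (… + 7). So sub: 6*x = -48.
Step 5. [6*x = -48] leading coefficient 6: divide by 6 ⇒ div: x = -8.

Answer: x ∈ {-8}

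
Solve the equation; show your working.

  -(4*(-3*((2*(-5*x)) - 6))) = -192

Step 1. [-(4*(-3*((2*(-5*x)) - 6))) = -192] leading − — multiply by −1 ⇒ neg: 4*(-3*((2*(-5*x)) - 6)) = 192.
Step 2. [4*(-3*((2*(-5*x)) - 6)) = 192] leading coefficient 4: divide by 4 ⇒ div: -3*((2*(-5*x)) - 6) = 48.
Step 3. [-3*((2*(-5*x)) - 6) = 48] -3 out front; divide by -3 ⇒ div: (2*(-5*x)) - 6 = -16.
Step 4. [(2*(-5*x)) - 6 = -16] 6 comes off first (add 6). So sub: 2*(-5*x) = -10.
Step 5. [2*(-5*x) = -10] LHS = 2·(…); ÷2 both sides. So div: -5*x = -5.
Step 6. [-5*x = -5] -5·(inner) — divide through by -5, so div: x = 1.

Answer: x ∈ {1}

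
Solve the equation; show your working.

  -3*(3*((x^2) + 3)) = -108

Step 1. [-3*(3*((x^2) + 3)) = -108] -3·(inner) — divide through by -3. So div: 3*((x^2) + 3) = 36.
Step 2. [3*((x^2) + 3) = 36] LHS = 3·(…); ÷3 both sides. So div: (x^2) + 3 = 12.
Step 3. [(x^2) + 3 = 12] +3 is outermost — subtract 3 both sides. So sub: x^2 = 9.
Step 4. [x^2 = 9] LHS squared, RHS 9 ≥ 0: apply √ (±), so sqrt: x = 3 or -3.

Answer: x ∈ {-3, 3}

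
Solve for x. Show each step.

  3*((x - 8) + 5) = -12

Step 1. [3*((x - 8) + 5) = -12] divide by the outer 3 ⇒ div: (x - 8) + 5 = -4.
Step 2. [(x - 8) + 5 = -4] peel the +5: subtract 5 from each side. So sub: x - 8 = -9.
Step 3. [x - 8 = -9] 8 comes off first (add 8). So sub: x = -1.

Answer: x ∈ {-1}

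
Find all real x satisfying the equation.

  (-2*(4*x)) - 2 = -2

Step 1. [(-2*(4*x)) - 2 = -2] -2 divides every term; factor it out ⇒ factor: (4*x) + 1 = 1.
Step 2. [(4*x) + 1 = 1] the outer +1 inverts by subtracting 1, so sub: 4*x = 0.
Step 3. [4*x = 0] 4 out front; divide by 4 ⇒ div: x = 0.

Answer: x ∈ {0}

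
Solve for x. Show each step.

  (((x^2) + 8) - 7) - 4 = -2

Step 1. [(((x^2) + 8) - 7) - 4 = -2] the outer -4 inverts by adding 4 ⇒ sub: ((x^2) + 8) - 7 = 2.
Step 2. [((x^2) + 8) - 7 = 2] add 7: x sits inside (… - 7). So sub: (x^2) + 8 = 9.
Step 3. [(x^2) + 8 = 9] peel the +8: subtract 8 from each side, so sub: x^2 = 1.
Step 4. [x^2 = 1] √ both sides: 1 ≥ 0 gives two branches ⇒ sqrt: x = 1 or -1.

Answer: x ∈ {-1, 1}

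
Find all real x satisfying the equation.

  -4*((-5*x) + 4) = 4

Step 1. [-4*((-5*x) + 4) = 4] -4·(inner) — divide through by -4 ⇒ div: (-5*x) + 4 = -1.
Step 2. [(-5*x) + 4 = -1] peel the +4: subtract 4 from each side. So sub: -5*x = -5.
Step 3. [-5*x = -5] -5·(inner) — divide through by -5, so div: x = 1.

Answer: x ∈ {1}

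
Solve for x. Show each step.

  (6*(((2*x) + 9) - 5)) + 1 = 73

Step 1. [(6*(((2*x) + 9) - 5)) + 1 = 73] +1 is outermost — subtract 1 both sides. So sub: 6*(((2*x) + 9) - 5) = 72.
Step 2. [6*(((2*x) + 9) - 5) = 72] LHS = 6·(…); ÷6 both sides. So div: ((2*x) + 9) - 5 = 12.
Step 3. [((2*x) + 9) - 5 = 12] -5 is outermost — add 5 both sides ⇒ sub: (2*x) + 9 = 17.
Step 4. [(2*x) + 9 = 17] 9 comes off first (subtract 9) ⇒ sub: 2*x = 8.
Step 5. [2*x = 8] LHS = 2·(…); ÷2 both sides, so div: x = 4.

Answer: x ∈ {4}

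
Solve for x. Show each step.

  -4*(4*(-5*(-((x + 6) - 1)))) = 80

Step 1. [-4*(4*(-5*(-((x + 6) - 1)))) = 80] -4·(inner) — divide through by -4, so div: 4*(-5*(-((x + 6) - 1))) = -20.
Step 2. [4*(-5*(-((x + 6) - 1))) = -20] 4 out front; divide by 4, so div: -5*(-((x + 6) - 1)) = -5.
Step 3. [-5*(-((x + 6) - 1)) = -5] -5·(inner) — divide through by -5, so div: -((x + 6) - 1) = 1.
Step 4. [-((x + 6) - 1) = 1] flip signs both sides ⇒ neg: (x + 6) - 1 = -1.
Step 5. [(x + 6) - 1 = -1] peel the -1: add 1 from each side, so sub: x + 6 = 0.
Step 6. [x + 6 = 0] subtract 6: x sits inside (… + 6) ⇒ sub: x = -6.

Answer: x ∈ {-6}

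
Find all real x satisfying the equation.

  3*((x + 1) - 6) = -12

Step 1. [3*((x + 1) - 6) = -12] 3 out front; divide by 3. So div: (x + 1) - 6 = -4.
Step 2. [(x + 1) - 6 = -4] 6 comes off first (add 6) ⇒ sub: x + 1 = 2.
Step 3. [x + 1 = 2] subtract 1: x sits inside (… + 1) ⇒ sub: x = 1.

Answer: x ∈ {1}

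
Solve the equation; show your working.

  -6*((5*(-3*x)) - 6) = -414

Step 1. [-6*((5*(-3*x)) - 6) = -414] divide by the outer -6. So div: (5*(-3*x)) - 6 = 69.
Step 2. [(5*(-3*x)) - 6 = 69] the outer -6 inverts by adding 6 ⇒ sub: 5*(-3*x) = 75.
Step 3. [5*(-3*x) = 75] LHS = 5·(…); ÷5 both sides ⇒ div: -3*x = 15.
Step 4. [-3*x = 15] divide by the outer -3 ⇒ div: x = -5.

Answer: x ∈ {-5}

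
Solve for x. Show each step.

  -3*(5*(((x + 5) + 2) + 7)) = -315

Step 1. [-3*(5*(((x + 5) + 2) + 7)) = -315] divide by the outer -3, so div: 5*(((x + 5) + 2) + 7) = 105.
Step 2. [5*(((x + 5) + 2) + 7) = 105] leading coefficient 5: divide by 5. So div: ((x + 5) + 2) + 7 = 21.
Step 3. [((x + 5) + 2) + 7 = 21] peel the +7: subtract 7 from each side. So sub: (x + 5) + 2 = 14.
Step 4. [(x + 5) + 2 = 14] 2 comes off first (subtract 2), so sub: x + 5 = 12.
Step 5. [x + 5 = 12] subtract 5: x sits inside (… + 5). So sub: x = 7.

Answer: x ∈ {7}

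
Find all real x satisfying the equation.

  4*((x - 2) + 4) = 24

Step 1. [4*((x - 2) + 4) = 24] leading coefficient 4: divide by 4, so div: (x - 2) + 4 = 6.
Step 2. [(x - 2) + 4 = 6] subtract 4: x sits inside (… + 4) ⇒ sub: x - 2 = 2.
Step 3. [x - 2 = 2] -2 is outermost — add 2 both sides, so sub: x = 4.

Answer: x ∈ {4}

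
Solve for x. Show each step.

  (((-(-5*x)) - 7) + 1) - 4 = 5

Step 1. [(((-(-5*x)) - 7) + 1) - 4 = 5] 4 comes off first (add 4). So sub: ((-(-5*x)) - 7) + 1 = 9.
Step 2. [((-(-5*x)) - 7) + 1 = 9] the outer +1 inverts by subtracting 1, so sub: (-(-5*x)) - 7 = 8.
Step 3. [(-(-5*x)) - 7 = 8] add 7: x sits inside (… - 7), so sub: -(-5*x) = 15.
Step 4. [-(-5*x) = 15] LHS negated; negate both sides ⇒ neg: -5*x = -15.
Step 5. [-5*x = -15] LHS = -5·(…); ÷-5 both sides. So div: x = 3.

Answer: x ∈ {3}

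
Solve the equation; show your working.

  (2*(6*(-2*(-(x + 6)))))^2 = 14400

Step 1. [(2*(6*(-2*(-(x + 6)))))^2 = 14400] 14400 ≥ 0, LHS is (·)² — take ±√, so sqrt: 2*(6*(-2*(-(x + 6)))) = 120 or -120.
Step 2. [2*(6*(-2*(-(x + 6)))) = 120 or -120] leading coefficient 2: divide by 2 ⇒ div: 6*(-2*(-(x + 6))) = 60 or -60.
Step 3. [6*(-2*(-(x + 6))) = 60 or -60] 6 out front; divide by 6, so div: -2*(-(x + 6)) = 10 or -10.
Step 4. [-2*(-(x + 6)) = 10 or -10] -2·(inner) — divide through by -2, so div: -(x + 6) = -5 or 5.
Step 5. [-(x + 6) = -5 or 5] flip signs both sides, so neg: x + 6 = 5 or -5.
Step 6. [x + 6 = 5 or -5] 6 comes off first (subtract 6) ⇒ sub: x = -1 or -11.

Answer: x ∈ {-11, -1}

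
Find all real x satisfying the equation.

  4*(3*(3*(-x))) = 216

Step 1. [4*(3*(3*(-x))) = 216] LHS = 4·(…); ÷4 both sides. So div: 3*(3*(-x)) = 54.
Step 2. [3*(3*(-x)) = 54] leading coefficient 3: divide by 3. So div: 3*(-x) = 18.
Step 3. [3*(-x) = 18] leading coefficient 3: divide by 3, so div: -x = 6.
Step 4. [-x = 6] LHS negated; negate both sides. So neg: x = -6.

Answer: x ∈ {-6}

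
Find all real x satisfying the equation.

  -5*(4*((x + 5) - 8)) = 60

Step 1. [-5*(4*((x + 5) - 8)) = 60] leading coefficient -5: divide by -5, so div: 4*((x + 5) - 8) = -12.
Step 2. [4*((x + 5) - 8) = -12] 4 out front; divide by 4. So div: (x + 5) - 8 = -3.
Step 3. [(x + 5) - 8 = -3] the outer -8 inverts by adding 8, so sub: x + 5 = 5.
Step 4. [x + 5 = 5] 5 comes off first (subtract 5), so sub: x = 0.

Answer: x ∈ {0}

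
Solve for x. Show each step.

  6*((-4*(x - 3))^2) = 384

Step 1. [6*((-4*(x - 3))^2) = 384] 6·(inner) — divide through by 6. So div: (-4*(x - 3))^2 = 64.
Step 2. [(-4*(x - 3))^2 = 64] √ both sides: 64 ≥ 0 gives two branches. So sqrt: -4*(x - 3) = 8 or -8.
Step 3. [-4*(x - 3) = 8 or -8] leading coefficient -4: divide by -4, so div: x - 3 = -2 or 2.
Step 4. [x - 3 = -2 or 2] the outer -3 inverts by adding 3. So sub: x = 1 or 5.

Answer: x ∈ {1, 5}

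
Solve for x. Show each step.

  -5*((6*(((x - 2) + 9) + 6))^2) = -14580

Step 1. [-5*((6*(((x - 2) + 9) + 6))^2) = -14580] -5·(inner) — divide through by -5. So div: (6*(((x - 2) + 9) + 6))^2 = 2916.
Step 2. [(6*(((x - 2) + 9) + 6))^2 = 2916] LHS squared, RHS 2916 ≥ 0: apply √ (±). So sqrt: 6*(((x - 2) + 9) + 6) = 54 or -54.
Step 3. [6*(((x - 2) + 9) + 6) = 54 or -54] leading coefficient 6: divide by 6, so div: ((x - 2) + 9) + 6 = 9 or -9.
Step 4. [((x - 2) + 9) + 6 = 9 or -9] the outer +6 inverts by subtracting 6, so sub: (x - 2) + 9 = 3 or -15.
Step 5. [(x - 2) + 9 = 3 or -15] peel the +9: subtract 9 from each side. So sub: x - 2 = -6 or -24.
Step 6. [x - 2 = -6 or -24] 2 comes off first (add 2), so sub: x = -4 or -22.

Answer: x ∈ {-22, -4}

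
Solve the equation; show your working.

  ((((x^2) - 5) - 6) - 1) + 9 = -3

Step 1. [((((x^2) - 5) - 6) - 1) + 9 = -3] the outer +9 inverts by subtracting 9 ⇒ sub: (((x^2) - 5) - 6) - 1 = -12.
Step 2. [(((x^2) - 5) - 6) - 1 = -12] -1 is outermost — add 1 both sides ⇒ sub: ((x^2) - 5) - 6 = -11.
Step 3. [((x^2) - 5) - 6 = -11] -6 is outermost — add 6 both sides, so sub: (x^2) - 5 = -5.
Step 4. [(x^2) - 5 = -5] the outer -5 inverts by adding 5 ⇒ sub: x^2 = 0.
Step 5. [x^2 = 0] LHS squared, RHS 0 ≥ 0: apply √ (±) ⇒ sqrt: x = 0.

Answer: x ∈ {0}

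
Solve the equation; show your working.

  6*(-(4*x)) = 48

Step 1. [6*(-(4*x)) = 48] leading coefficient 6: divide by 6, so div: -(4*x) = 8.
Step 2. [-(4*x) = 8] leading − — multiply by −1. So neg: 4*x = -8.
Step 3. [4*x = -8] 4 out front; divide by 4. So div: x = -2.

Answer: x ∈ {-2}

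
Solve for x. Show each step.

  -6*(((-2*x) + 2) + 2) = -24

Step 1. [-6*(((-2*x) + 2) + 2) = -24] divide by the outer -6, so div: ((-2*x) + 2) + 2 = 4.
Step 2. [((-2*x) + 2) + 2 = 4] +2 is outermost — subtract 2 both sides. So sub: (-2*x) + 2 = 2.
Step 3. [(-2*x) + 2 = 2] 2 comes off first (subtract 2), so sub: -2*x = 0.
Step 4. [-2*x = 0] -2 out front; divide by -2. So div: x = 0.

Answer: x ∈ {0}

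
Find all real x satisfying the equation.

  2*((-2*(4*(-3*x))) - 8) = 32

Step 1. [2*((-2*(4*(-3*x))) - 8) = 32] 2·(inner) — divide through by 2. So div: (-2*(4*(-3*x))) - 8 = 16.
Step 2. [(-2*(4*(-3*x))) - 8 = 16] -2 divides every term; factor it out. So factor: (4*(-3*x)) + 4 = -8.
Step 3. [(4*(-3*x)) + 4 = -8] 4 | LHS and 4 | -8: pull 4 out ⇒ factor: (-3*x) + 1 = -2.
Step 4. [(-3*x) + 1 = -2] subtract 1: x sits inside (… + 1), so sub: -3*x = -3.
Step 5. [-3*x = -3] LHS = -3·(…); ÷-3 both sides. So div: x = 1.

Answer: x ∈ {1}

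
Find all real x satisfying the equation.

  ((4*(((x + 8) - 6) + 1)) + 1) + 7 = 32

Step 1. [((4*(((x + 8) - 6) + 1)) + 1) + 7 = 32] 7 comes off first (subtract 7) ⇒ sub: (4*(((x + 8) - 6) + 1)) + 1 = 25.
Step 2. [(4*(((x + 8) - 6) + 1)) + 1 = 25] peel the +1: subtract 1 from each side ⇒ sub: 4*(((x + 8) - 6) + 1) = 24.
Step 3. [4*(((x + 8) - 6) + 1) = 24] divide by the outer 4 ⇒ div: ((x + 8) - 6) + 1 = 6.
Step 4. [((x + 8) - 6) + 1 = 6] peel the +1: subtract 1 from each side ⇒ sub: (x + 8) - 6 = 5.
Step 5. [(x + 8) - 6 = 5] the outer -6 inverts by adding 6, so sub: x + 8 = 11.
Step 6. [x + 8 = 11] the outer +8 inverts by subtracting 8. So sub: x = 3.

Answer: x ∈ {3}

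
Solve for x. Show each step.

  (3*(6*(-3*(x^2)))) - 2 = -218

Step 1. [(3*(6*(-3*(x^2)))) - 2 = -218] add 2: x sits inside (… - 2) ⇒ sub: 3*(6*(-3*(x^2))) = -216.
Step 2. [3*(6*(-3*(x^2))) = -216] LHS = 3·(…); ÷3 both sides ⇒ div: 6*(-3*(x^2)) = -72.
Step 3. [6*(-3*(x^2)) = -72] LHS = 6·(…); ÷6 both sides. So div: -3*(x^2) = -12.
Step 4. [-3*(x^2) = -12] leading coefficient -3: divide by -3 ⇒ div: x^2 = 4.
Step 5. [x^2 = 4] √ both sides: 4 ≥ 0 gives two branches ⇒ sqrt: x = 2 or -2.

Answer: x ∈ {-2, 2}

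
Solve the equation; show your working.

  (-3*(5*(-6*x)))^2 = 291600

Step 1. [(-3*(5*(-6*x)))^2 = 291600] √ both sides: 291600 ≥ 0 gives two branches. So sqrt: -3*(5*(-6*x)) = 540 or -540.
Step 2. [-3*(5*(-6*x)) = 540 or -540] LHS = -3·(…); ÷-3 both sides, so div: 5*(-6*x) = -180 or 180.
Step 3. [5*(-6*x) = -180 or 180] leading coefficient 5: divide by 5 ⇒ div: -6*x = -36 or 36.
Step 4. [-6*x = -36 or 36] divide by the outer -6, so div: x = 6 or -6.

Answer: x ∈ {-6, 6}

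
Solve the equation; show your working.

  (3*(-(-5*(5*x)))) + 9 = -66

Step 1. [(3*(-(-5*(5*x)))) + 9 = -66] peel the +9: subtract 9 from each side, so sub: 3*(-(-5*(5*x))) = -75.
Step 2. [3*(-(-5*(5*x))) = -75] 3·(inner) — divide through by 3. So div: -(-5*(5*x)) = -25.
Step 3. [-(-5*(5*x)) = -25] LHS negated; negate both sides ⇒ neg: -5*(5*x) = 25.
Step 4. [-5*(5*x) = 25] -5·(inner) — divide through by -5 ⇒ div: 5*x = -5.
Step 5. [5*x = -5] 5 out front; divide by 5. So div: x = -1.

Answer: x ∈ {-1}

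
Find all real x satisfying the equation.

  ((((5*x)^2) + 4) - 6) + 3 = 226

Step 1. [((((5*x)^2) + 4) - 6) + 3 = 226] subtract 3: x sits inside (… + 3). So sub: (((5*x)^2) + 4) - 6 = 223.
Step 2. [(((5*x)^2) + 4) - 6 = 223] the outer -6 inverts by adding 6 ⇒ sub: ((5*x)^2) + 4 = 229.
Step 3. [((5*x)^2) + 4 = 229] 4 comes off first (subtract 4). So sub: (5*x)^2 = 225.
Step 4. [(5*x)^2 = 225] LHS squared, RHS 225 ≥ 0: apply √ (±), so sqrt: 5*x = 15 or -15.
Step 5. [5*x = 15 or -15] divide by the outer 5. So div: x = 3 or -3.

Answer: x ∈ {-3, 3}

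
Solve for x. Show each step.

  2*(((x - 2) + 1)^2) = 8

Step 1. [2*(((x - 2) + 1)^2) = 8] LHS = 2·(…); ÷2 both sides, so div: ((x - 2) + 1)^2 = 4.
Step 2. [((x - 2) + 1)^2 = 4] LHS squared, RHS 4 ≥ 0: apply √ (±). So sqrt: (x - 2) + 1 = 2 or -2.
Step 3. [(x - 2) + 1 = 2 or -2] peel the +1: subtract 1 from each side, so sub: x - 2 = 1 or -3.
Step 4. [x - 2 = 1 or -3] 2 comes off first (add 2), so sub: x = 3 or -1.

Answer: x ∈ {-1, 3}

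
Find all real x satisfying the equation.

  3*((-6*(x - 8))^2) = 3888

Step 1. [3*((-6*(x - 8))^2) = 3888] 3·(inner) — divide through by 3, so div: (-6*(x - 8))^2 = 1296.
Step 2. [(-6*(x - 8))^2 = 1296] 1296 ≥ 0, LHS is (·)² — take ±√. So sqrt: -6*(x - 8) = 36 or -36.
Step 3. [-6*(x - 8) = 36 or -36] leading coefficient -6: divide by -6. So div: x - 8 = -6 or 6.
Step 4. [x - 8 = -6 or 6] -8 is outermost — add 8 both sides. So sub: x = 2 or 14.

Answer: x ∈ {2, 14}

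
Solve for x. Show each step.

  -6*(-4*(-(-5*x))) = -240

Step 1. [-6*(-4*(-(-5*x))) = -240] -6·(inner) — divide through by -6 ⇒ div: -4*(-(-5*x)) = 40.
Step 2. [-4*(-(-5*x)) = 40] LHS = -4·(…); ÷-4 both sides ⇒ div: -(-5*x) = -10.
Step 3. [-(-5*x) = -10] flip signs both sides, so neg: -5*x = 10.
Step 4. [-5*x = 10] -5 out front; divide by -5 ⇒ div: x = -2.

Answer: x ∈ {-2}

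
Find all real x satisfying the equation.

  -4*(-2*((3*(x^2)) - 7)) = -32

Step 1. [-4*(-2*((3*(x^2)) - 7)) = -32] leading coefficient -4: divide by -4. So div: -2*((3*(x^2)) - 7) = 8.
Step 2. [-2*((3*(x^2)) - 7) = 8] -2 out front; divide by -2. So div: (3*(x^2)) - 7 = -4.
Step 3. [(3*(x^2)) - 7 = -4] the outer -7 inverts by adding 7. So sub: 3*(x^2) = 3.
Step 4. [3*(x^2) = 3] divide by the outer 3. So div: x^2 = 1.
Step 5. [x^2 = 1] √ both sides: 1 ≥ 0 gives two branches. So sqrt: x = 1 or -1.

Answer: x ∈ {-1, 1}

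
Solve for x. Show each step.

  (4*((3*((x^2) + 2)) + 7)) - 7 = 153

Step 1. [(4*((3*((x^2) + 2)) + 7)) - 7 = 153] the outer -7 inverts by adding 7. So sub: 4*((3*((x^2) + 2)) + 7) = 160.
Step 2. [4*((3*((x^2) + 2)) + 7) = 160] LHS = 4·(…); ÷4 both sides. So div: (3*((x^2) + 2)) + 7 = 40.
Step 3. [(3*((x^2) + 2)) + 7 = 40] 7 comes off first (subtract 7), so sub: 3*((x^2) + 2) = 33.
Step 4. [3*((x^2) + 2) = 33] 3 out front; divide by 3 ⇒ div: (x^2) + 2 = 11.
Step 5. [(x^2) + 2 = 11] subtract 2: x sits inside (… + 2), so sub: x^2 = 9.
Step 6. [x^2 = 9] LHS squared, RHS 9 ≥ 0: apply √ (±), so sqrt: x = 3 or -3.

Answer: x ∈ {-3, 3}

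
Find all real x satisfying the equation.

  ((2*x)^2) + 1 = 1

Step 1. [((2*x)^2) + 1 = 1] 1 comes off first (subtract 1). So sub: (2*x)^2 = 0.
Step 2. [(2*x)^2 = 0] 0 ≥ 0, LHS is (·)² — take ±√, so sqrt: 2*x = 0.
Step 3. [2*x = 0] LHS = 2·(…); ÷2 both sides. So div: x = 0.

Answer: x ∈ {0}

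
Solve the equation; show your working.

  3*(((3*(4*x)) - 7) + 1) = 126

Step 1. [3*(((3*(4*x)) - 7) + 1) = 126] 3 out front; divide by 3, so div: ((3*(4*x)) - 7) + 1 = 42.
Step 2. [((3*(4*x)) - 7) + 1 = 42] 1 comes off first (subtract 1). So sub: (3*(4*x)) - 7 = 41.
Step 3. [(3*(4*x)) - 7 = 41] -7 is outermost — add 7 both sides ⇒ sub: 3*(4*x) = 48.
Step 4. [3*(4*x) = 48] 3 out front; divide by 3 ⇒ div: 4*x = 16.
Step 5. [4*x = 16] LHS = 4·(…); ÷4 both sides. So div: x = 4.

Answer: x ∈ {4}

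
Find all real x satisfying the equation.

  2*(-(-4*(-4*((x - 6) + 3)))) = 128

Step 1. [2*(-(-4*(-4*((x - 6) + 3)))) = 128] 2 out front; divide by 2, so div: -(-4*(-4*((x - 6) + 3))) = 64.
Step 2. [-(-4*(-4*((x - 6) + 3))) = 64] LHS negated; negate both sides, so neg: -4*(-4*((x - 6) + 3)) = -64.
Step 3. [-4*(-4*((x - 6) + 3)) = -64] LHS = -4·(…); ÷-4 both sides. So div: -4*((x - 6) + 3) = 16.
Step 4. [-4*((x - 6) + 3) = 16] leading coefficient -4: divide by -4. So div: (x - 6) + 3 = -4.
Step 5. [(x - 6) + 3 = -4] +3 is outermost — subtract 3 both sides, so sub: x - 6 = -7.
Step 6. [x - 6 = -7] peel the -6: add 6 from each side, so sub: x = -1.

Answer: x ∈ {-1}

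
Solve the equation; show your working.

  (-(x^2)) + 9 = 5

Step 1. [(-(x^2)) + 9 = 5] peel the +9: subtract 9 from each side, so sub: -(x^2) = -4.
Step 2. [-(x^2) = -4] LHS negated; negate both sides, so neg: x^2 = 4.
Step 3. [x^2 = 4] √ both sides: 4 ≥ 0 gives two branches, so sqrt: x = 2 or -2.

Answer: x ∈ {-2, 2}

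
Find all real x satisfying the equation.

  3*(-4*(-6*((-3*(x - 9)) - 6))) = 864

Step 1. [3*(-4*(-6*((-3*(x - 9)) - 6))) = 864] leading coefficient 3: divide by 3, so div: -4*(-6*((-3*(x - 9)) - 6)) = 288.
Step 2. [-4*(-6*((-3*(x - 9)) - 6)) = 288] -4 out front; divide by -4 ⇒ div: -6*((-3*(x - 9)) - 6) = -72.
Step 3. [-6*((-3*(x - 9)) - 6) = -72] -6·(inner) — divide through by -6 ⇒ div: (-3*(x - 9)) - 6 = 12.
Step 4. [(-3*(x - 9)) - 6 = 12] -3 divides every term; factor it out. So factor: (x - 9) + 2 = -4.
Step 5. [(x - 9) + 2 = -4] peel the +2: subtract 2 from each side. So sub: x - 9 = -6.
Step 6. [x - 9 = -6] add 9: x sits inside (… - 9) ⇒ sub: x = 3.

Answer: x ∈ {3}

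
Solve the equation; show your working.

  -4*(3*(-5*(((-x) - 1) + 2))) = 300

Step 1. [-4*(3*(-5*(((-x) - 1) + 2))) = 300] LHS = -4·(…); ÷-4 both sides. So div: 3*(-5*(((-x) - 1) + 2)) = -75.
Step 2. [3*(-5*(((-x) - 1) + 2)) = -75] LHS = 3·(…); ÷3 both sides, so div: -5*(((-x) - 1) + 2) = -25.
Step 3. [-5*(((-x) - 1) + 2) = -25] LHS = -5·(…); ÷-5 both sides ⇒ div: ((-x) - 1) + 2 = 5.
Step 4. [((-x) - 1) + 2 = 5] peel the +2: subtract 2 from each side, so sub: (-x) - 1 = 3.
Step 5. [(-x) - 1 = 3] the outer -1 inverts by adding 1. So sub: -x = 4.
Step 6. [-x = 4] leading − — multiply by −1, so neg: x = -4.

Answer: x ∈ {-4}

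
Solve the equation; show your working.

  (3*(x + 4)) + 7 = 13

Step 1. [(3*(x + 4)) + 7 = 13] peel the +7: subtract 7 from each side ⇒ sub: 3*(x + 4) = 6.
Step 2. [3*(x + 4) = 6] divide by the outer 3, so div: x + 4 = 2.
Step 3. [x + 4 = 2] 4 comes off first (subtract 4) ⇒ sub: x = -2.

Answer: x ∈ {-2}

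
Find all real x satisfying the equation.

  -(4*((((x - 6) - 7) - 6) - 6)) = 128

Step 1. [-(4*((((x - 6) - 7) - 6) - 6)) = 128] leading − — multiply by −1 ⇒ neg: 4*((((x - 6) - 7) - 6) - 6) = -128.
Step 2. [4*((((x - 6) - 7) - 6) - 6) = -128] LHS = 4·(…); ÷4 both sides. So div: (((x - 6) - 7) - 6) - 6 = -32.
Step 3. [(((x - 6) - 7) - 6) - 6 = -32] the outer -6 inverts by adding 6. So sub: ((x - 6) - 7) - 6 = -26.
Step 4. [((x - 6) - 7) - 6 = -26] peel the -6: add 6 from each side. So sub: (x - 6) - 7 = -20.
Step 5. [(x - 6) - 7 = -20] -7 is outermost — add 7 both sides. So sub: x - 6 = -13.
Step 6. [x - 6 = -13] peel the -6: add 6 from each side. So sub: x = -7.

Answer: x ∈ {-7}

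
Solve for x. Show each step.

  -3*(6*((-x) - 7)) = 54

Step 1. [-3*(6*((-x) - 7)) = 54] LHS = -3·(…); ÷-3 both sides, so div: 6*((-x) - 7) = -18.
Step 2. [6*((-x) - 7) = -18] divide by the outer 6. So div: (-x) - 7 = -3.
Step 3. [(-x) - 7 = -3] add 7: x sits inside (… - 7), so sub: -x = 4.
Step 4. [-x = 4] leading − — multiply by −1, so neg: x = -4.

Answer: x ∈ {-4}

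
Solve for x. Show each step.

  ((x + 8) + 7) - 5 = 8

Step 1. [((x + 8) + 7) - 5 = 8] add 5: x sits inside (… - 5). So sub: (x + 8) + 7 = 13.
Step 2. [(x + 8) + 7 = 13] subtract 7: x sits inside (… + 7) ⇒ sub: x + 8 = 6.
Step 3. [x + 8 = 6] peel the +8: subtract 8 from each side ⇒ sub: x = -2.

Answer: x ∈ {-2}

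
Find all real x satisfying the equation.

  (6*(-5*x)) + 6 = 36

Step 1. [(6*(-5*x)) + 6 = 36] 6 divides every term; factor it out ⇒ factor: (-5*x) + 1 = 6.
Step 2. [(-5*x) + 1 = 6] subtract 1: x sits inside (… + 1) ⇒ sub: -5*x = 5.
Step 3. [-5*x = 5] -5·(inner) — divide through by -5 ⇒ div: x = -1.

Answer: x ∈ {-1}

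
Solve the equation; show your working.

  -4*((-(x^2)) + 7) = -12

Step 1. [-4*((-(x^2)) + 7) = -12] -4·(inner) — divide through by -4. So div: (-(x^2)) + 7 = 3.
Step 2. [(-(x^2)) + 7 = 3] +7 is outermost — subtract 7 both sides. So sub: -(x^2) = -4.
Step 3. [-(x^2) = -4] LHS negated; negate both sides. So neg: x^2 = 4.
Step 4. [x^2 = 4] √ both sides: 4 ≥ 0 gives two branches, so sqrt: x = 2 or -2.

Answer: x ∈ {-2, 2}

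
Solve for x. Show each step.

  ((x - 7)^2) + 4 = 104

Step 1. [((x - 7)^2) + 4 = 104] +4 is outermost — subtract 4 both sides. So sub: (x - 7)^2 = 100.
Step 2. [(x - 7)^2 = 100] √ both sides: 100 ≥ 0 gives two branches ⇒ sqrt: x - 7 = 10 or -10.
Step 3. [x - 7 = 10 or -10] 7 comes off first (add 7) ⇒ sub: x = 17 or -3.

Answer: x ∈ {-3, 17}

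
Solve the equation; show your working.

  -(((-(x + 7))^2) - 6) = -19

Step 1. [-(((-(x + 7))^2) - 6) = -19] flip signs both sides, so neg: ((-(x + 7))^2) - 6 = 19.
Step 2. [((-(x + 7))^2) - 6 = 19] peel the -6: add 6 from each side. So sub: (-(x + 7))^2 = 25.
Step 3. [(-(x + 7))^2 = 25] LHS squared, RHS 25 ≥ 0: apply √ (±), so sqrt: -(x + 7) = 5 or -5.
Step 4. [-(x + 7) = 5 or -5] LHS negated; negate both sides ⇒ neg: x + 7 = -5 or 5.
Step 5. [x + 7 = -5 or 5] peel the +7: subtract 7 from each side, so sub: x = -12 or -2.

Answer: x ∈ {-12, -2}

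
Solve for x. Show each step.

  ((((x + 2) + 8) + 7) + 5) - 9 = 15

Step 1. [((((x + 2) + 8) + 7) + 5) - 9 = 15] peel the -9: add 9 from each side. So sub: (((x + 2) + 8) + 7) + 5 = 24.
Step 2. [(((x + 2) + 8) + 7) + 5 = 24] the outer +5 inverts by subtracting 5. So sub: ((x + 2) + 8) + 7 = 19.
Step 3. [((x + 2) + 8) + 7 = 19] the outer +7 inverts by subtracting 7, so sub: (x + 2) + 8 = 12.
Step 4. [(x + 2) + 8 = 12] 8 comes off first (subtract 8) ⇒ sub: x + 2 = 4.
Step 5. [x + 2 = 4] +2 is outermost — subtract 2 both sides, so sub: x = 2.

Answer: x ∈ {2}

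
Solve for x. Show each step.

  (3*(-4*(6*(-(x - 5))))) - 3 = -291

Step 1. [(3*(-4*(6*(-(x - 5))))) - 3 = -291] the outer -3 inverts by adding 3. So sub: 3*(-4*(6*(-(x - 5)))) = -288.
Step 2. [3*(-4*(6*(-(x - 5)))) = -288] 3 out front; divide by 3. So div: -4*(6*(-(x - 5))) = -96.
Step 3. [-4*(6*(-(x - 5))) = -96] LHS = -4·(…); ÷-4 both sides ⇒ div: 6*(-(x - 5)) = 24.
Step 4. [6*(-(x - 5)) = 24] 6·(inner) — divide through by 6, so div: -(x - 5) = 4.
Step 5. [-(x - 5) = 4] flip signs both sides ⇒ neg: x - 5 = -4.
Step 6. [x - 5 = -4] peel the -5: add 5 from each side, so sub: x = 1.

Answer: x ∈ {1}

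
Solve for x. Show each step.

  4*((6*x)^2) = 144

Step 1. [4*((6*x)^2) = 144] 4 out front; divide by 4 ⇒ div: (6*x)^2 = 36.
Step 2. [(6*x)^2 = 36] √ both sides: 36 ≥ 0 gives two branches ⇒ sqrt: 6*x = 6 or -6.
Step 3. [6*x = 6 or -6] LHS = 6·(…); ÷6 both sides, so div: x = 1 or -1.

Answer: x ∈ {-1, 1}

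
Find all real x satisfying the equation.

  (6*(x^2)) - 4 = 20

Step 1. [(6*(x^2)) - 4 = 20] add 4: x sits inside (… - 4), so sub: 6*(x^2) = 24.
Step 2. [6*(x^2) = 24] divide by the outer 6. So div: x^2 = 4.
Step 3. [x^2 = 4] √ both sides: 4 ≥ 0 gives two branches ⇒ sqrt: x = 2 or -2.

Answer: x ∈ {-2, 2}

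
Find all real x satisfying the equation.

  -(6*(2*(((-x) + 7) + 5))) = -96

Step 1. [-(6*(2*(((-x) + 7) + 5))) = -96] LHS negated; negate both sides ⇒ neg: 6*(2*(((-x) + 7) + 5)) = 96.
Step 2. [6*(2*(((-x) + 7) + 5)) = 96] leading coefficient 6: divide by 6, so div: 2*(((-x) + 7) + 5) = 16.
Step 3. [2*(((-x) + 7) + 5) = 16] leading coefficient 2: divide by 2, so div: ((-x) + 7) + 5 = 8.
Step 4. [((-x) + 7) + 5 = 8] subtract 5: x sits inside (… + 5) ⇒ sub: (-x) + 7 = 3.
Step 5. [(-x) + 7 = 3] peel the +7: subtract 7 from each side ⇒ sub: -x = -4.
Step 6. [-x = -4] flip signs both sides. So neg: x = 4.

Answer: x ∈ {4}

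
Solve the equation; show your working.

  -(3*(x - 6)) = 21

Step 1. [-(3*(x - 6)) = 21] leading − — multiply by −1 ⇒ neg: 3*(x - 6) = -21.
Step 2. [3*(x - 6) = -21] leading coefficient 3: divide by 3, so div: x - 6 = -7.
Step 3. [x - 6 = -7] peel the -6: add 6 from each side ⇒ sub: x = -1.

Answer: x ∈ {-1}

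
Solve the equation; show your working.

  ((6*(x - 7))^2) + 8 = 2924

Step 1. [((6*(x - 7))^2) + 8 = 2924] subtract 8: x sits inside (… + 8). So sub: (6*(x - 7))^2 = 2916.
Step 2. [(6*(x - 7))^2 = 2916] √ both sides: 2916 ≥ 0 gives two branches, so sqrt: 6*(x - 7) = 54 or -54.
Step 3. [6*(x - 7) = 54 or -54] divide by the outer 6 ⇒ div: x - 7 = 9 or -9.
Step 4. [x - 7 = 9 or -9] peel the -7: add 7 from each side, so sub: x = 16 or -2.

Answer: x ∈ {-2, 16}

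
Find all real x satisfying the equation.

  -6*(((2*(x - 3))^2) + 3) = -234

Step 1. [-6*(((2*(x - 3))^2) + 3) = -234] -6 out front; divide by -6. So div: ((2*(x - 3))^2) + 3 = 39.
Step 2. [((2*(x - 3))^2) + 3 = 39] peel the +3: subtract 3 from each side, so sub: (2*(x - 3))^2 = 36.
Step 3. [(2*(x - 3))^2 = 36] √ both sides: 36 ≥ 0 gives two branches ⇒ sqrt: 2*(x - 3) = 6 or -6.
Step 4. [2*(x - 3) = 6 or -6] leading coefficient 2: divide by 2, so div: x - 3 = 3 or -3.
Step 5. [x - 3 = 3 or -3] add 3: x sits inside (… - 3). So sub: x = 6 or 0.

Answer: x ∈ {0, 6}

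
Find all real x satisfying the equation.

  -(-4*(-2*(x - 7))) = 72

Step 1. [-(-4*(-2*(x - 7))) = 72] LHS negated; negate both sides. So neg: -4*(-2*(x - 7)) = -72.
Step 2. [-4*(-2*(x - 7)) = -72] leading coefficient -4: divide by -4 ⇒ div: -2*(x - 7) = 18.
Step 3. [-2*(x - 7) = 18] divide by the outer -2. So div: x - 7 = -9.
Step 4. [x - 7 = -9] -7 is outermost — add 7 both sides, so sub: x = -2.

Answer: x ∈ {-2}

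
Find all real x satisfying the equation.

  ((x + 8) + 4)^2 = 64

Step 1. [((x + 8) + 4)^2 = 64] √ both sides: 64 ≥ 0 gives two branches ⇒ sqrt: (x + 8) + 4 = 8 or -8.
Step 2. [(x + 8) + 4 = 8 or -8] peel the +4: subtract 4 from each side ⇒ sub: x + 8 = 4 or -12.
Step 3. [x + 8 = 4 or -12] 8 comes off first (subtract 8) ⇒ sub: x = -4 or -20.

Answer: x ∈ {-20, -4}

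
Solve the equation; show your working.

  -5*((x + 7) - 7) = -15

Step 1. [-5*((x + 7) - 7) = -15] -5·(inner) — divide through by -5. So div: (x + 7) - 7 = 3.
Step 2. [(x + 7) - 7 = 3] 7 comes off first (add 7). So sub: x + 7 = 10.
Step 3. [x + 7 = 10] subtract 7: x sits inside (… + 7), so sub: x = 3.

Answer: x ∈ {3}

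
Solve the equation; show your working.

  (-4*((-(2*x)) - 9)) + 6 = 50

Step 1. [(-4*((-(2*x)) - 9)) + 6 = 50] subtract 6: x sits inside (… + 6), so sub: -4*((-(2*x)) - 9) = 44.
Step 2. [-4*((-(2*x)) - 9) = 44] divide by the outer -4 ⇒ div: (-(2*x)) - 9 = -11.
Step 3. [(-(2*x)) - 9 = -11] add 9: x sits inside (… - 9) ⇒ sub: -(2*x) = -2.
Step 4. [-(2*x) = -2] leading − — multiply by −1 ⇒ neg: 2*x = 2.
Step 5. [2*x = 2] 2·(inner) — divide through by 2, so div: x = 1.

Answer: x ∈ {1}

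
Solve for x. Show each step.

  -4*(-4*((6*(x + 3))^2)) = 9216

Step 1. [-4*(-4*((6*(x + 3))^2)) = 9216] divide by the outer -4, so div: -4*((6*(x + 3))^2) = -2304.
Step 2. [-4*((6*(x + 3))^2) = -2304] divide by the outer -4. So div: (6*(x + 3))^2 = 576.
Step 3. [(6*(x + 3))^2 = 576] √ both sides: 576 ≥ 0 gives two branches, so sqrt: 6*(x + 3) = 24 or -24.
Step 4. [6*(x + 3) = 24 or -24] leading coefficient 6: divide by 6, so div: x + 3 = 4 or -4.
Step 5. [x + 3 = 4 or -4] peel the +3: subtract 3 from each side, so sub: x = 1 or -7.

Answer: x ∈ {-7, 1}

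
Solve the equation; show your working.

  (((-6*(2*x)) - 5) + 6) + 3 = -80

Step 1. [(((-6*(2*x)) - 5) + 6) + 3 = -80] peel the +3: subtract 3 from each side ⇒ sub: ((-6*(2*x)) - 5) + 6 = -83.
Step 2. [((-6*(2*x)) - 5) + 6 = -83] 6 comes off first (subtract 6). So sub: (-6*(2*x)) - 5 = -89.
Step 3. [(-6*(2*x)) - 5 = -89] add 5: x sits inside (… - 5) ⇒ sub: -6*(2*x) = -84.
Step 4. [-6*(2*x) = -84] LHS = -6·(…); ÷-6 both sides. So div: 2*x = 14.
Step 5. [2*x = 14] LHS = 2·(…); ÷2 both sides. So div: x = 7.

Answer: x ∈ {7}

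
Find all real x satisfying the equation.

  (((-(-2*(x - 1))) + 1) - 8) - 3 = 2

Step 1. [(((-(-2*(x - 1))) + 1) - 8) - 3 = 2] the outer -3 inverts by adding 3, so sub: ((-(-2*(x - 1))) + 1) - 8 = 5.
Step 2. [((-(-2*(x - 1))) + 1) - 8 = 5] peel the -8: add 8 from each side, so sub: (-(-2*(x - 1))) + 1 = 13.
Step 3. [(-(-2*(x - 1))) + 1 = 13] the outer +1 inverts by subtracting 1, so sub: -(-2*(x - 1)) = 12.
Step 4. [-(-2*(x - 1)) = 12] flip signs both sides. So neg: -2*(x - 1) = -12.
Step 5. [-2*(x - 1) = -12] -2 out front; divide by -2. So div: x - 1 = 6.
Step 6. [x - 1 = 6] add 1: x sits inside (… - 1) ⇒ sub: x = 7.

Answer: x ∈ {7}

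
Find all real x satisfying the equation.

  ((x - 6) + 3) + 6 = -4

Step 1. [((x - 6) + 3) + 6 = -4] peel the +6: subtract 6 from each side. So sub: (x - 6) + 3 = -10.
Step 2. [(x - 6) + 3 = -10] subtract 3: x sits inside (… + 3), so sub: x - 6 = -13.
Step 3. [x - 6 = -13] peel the -6: add 6 from each side, so sub: x = -7.

Answer: x ∈ {-7}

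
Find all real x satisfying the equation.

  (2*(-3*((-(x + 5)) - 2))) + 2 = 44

Step 1. [(2*(-3*((-(x + 5)) - 2))) + 2 = 44] subtract 2: x sits inside (… + 2). So sub: 2*(-3*((-(x + 5)) - 2)) = 42.
Step 2. [2*(-3*((-(x + 5)) - 2)) = 42] 2·(inner) — divide through by 2 ⇒ div: -3*((-(x + 5)) - 2) = 21.
Step 3. [-3*((-(x + 5)) - 2) = 21] divide by the outer -3, so div: (-(x + 5)) - 2 = -7.
Step 4. [(-(x + 5)) - 2 = -7] peel the -2: add 2 from each side. So sub: -(x + 5) = -5.
Step 5. [-(x + 5) = -5] flip signs both sides ⇒ neg: x + 5 = 5.
Step 6. [x + 5 = 5] 5 comes off first (subtract 5), so sub: x = 0.

Answer: x ∈ {0}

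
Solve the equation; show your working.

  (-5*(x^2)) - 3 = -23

Step 1. [(-5*(x^2)) - 3 = -23] 3 comes off first (add 3) ⇒ sub: -5*(x^2) = -20.
Step 2. [-5*(x^2) = -20] -5·(inner) — divide through by -5, so div: x^2 = 4.
Step 3. [x^2 = 4] √ both sides: 4 ≥ 0 gives two branches. So sqrt: x = 2 or -2.

Answer: x ∈ {-2, 2}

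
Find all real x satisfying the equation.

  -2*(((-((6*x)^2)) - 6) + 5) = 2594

Step 1. [-2*(((-((6*x)^2)) - 6) + 5) = 2594] -2 out front; divide by -2, so div: ((-((6*x)^2)) - 6) + 5 = -1297.
Step 2. [((-((6*x)^2)) - 6) + 5 = -1297] subtract 5: x sits inside (… + 5) ⇒ sub: (-((6*x)^2)) - 6 = -1302.
Step 3. [(-((6*x)^2)) - 6 = -1302] -6 is outermost — add 6 both sides, so sub: -((6*x)^2) = -1296.
Step 4. [-((6*x)^2) = -1296] flip signs both sides, so neg: (6*x)^2 = 1296.
Step 5. [(6*x)^2 = 1296] LHS squared, RHS 1296 ≥ 0: apply √ (±) ⇒ sqrt: 6*x = 36 or -36.
Step 6. [6*x = 36 or -36] leading coefficient 6: divide by 6. So div: x = 6 or -6.

Answer: x ∈ {-6, 6}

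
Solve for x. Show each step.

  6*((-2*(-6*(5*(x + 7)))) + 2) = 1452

Step 1. [6*((-2*(-6*(5*(x + 7)))) + 2) = 1452] divide by the outer 6, so div: (-2*(-6*(5*(x + 7)))) + 2 = 242.
Step 2. [(-2*(-6*(5*(x + 7)))) + 2 = 242] common factor -2 (LHS and 242) — divide through. So factor: (-6*(5*(x + 7))) - 1 = -121.
Step 3. [(-6*(5*(x + 7))) - 1 = -121] -1 is outermost — add 1 both sides, so sub: -6*(5*(x + 7)) = -120.
Step 4. [-6*(5*(x + 7)) = -120] LHS = -6·(…); ÷-6 both sides ⇒ div: 5*(x + 7) = 20.
Step 5. [5*(x + 7) = 20] 5 out front; divide by 5, so div: x + 7 = 4.
Step 6. [x + 7 = 4] peel the +7: subtract 7 from each side ⇒ sub: x = -3.

Answer: x ∈ {-3}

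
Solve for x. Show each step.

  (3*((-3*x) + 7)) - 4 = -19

Step 1. [(3*((-3*x) + 7)) - 4 = -19] -4 is outermost — add 4 both sides. So sub: 3*((-3*x) + 7) = -15.
Step 2. [3*((-3*x) + 7) = -15] divide by the outer 3, so div: (-3*x) + 7 = -5.
Step 3. [(-3*x) + 7 = -5] 7 comes off first (subtract 7). So sub: -3*x = -12.
Step 4. [-3*x = -12] -3·(inner) — divide through by -3. So div: x = 4.

Answer: x ∈ {4}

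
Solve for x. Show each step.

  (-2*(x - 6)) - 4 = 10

Step 1. [(-2*(x - 6)) - 4 = 10] peel the -4: add 4 from each side. So sub: -2*(x - 6) = 14.
Step 2. [-2*(x - 6) = 14] divide by the outer -2. So div: x - 6 = -7.
Step 3. [x - 6 = -7] peel the -6: add 6 from each side, so sub: x = -1.

Answer: x ∈ {-1}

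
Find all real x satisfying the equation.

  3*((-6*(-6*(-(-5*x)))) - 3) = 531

Step 1. [3*((-6*(-6*(-(-5*x)))) - 3) = 531] 3 out front; divide by 3 ⇒ div: (-6*(-6*(-(-5*x)))) - 3 = 177.
Step 2. [(-6*(-6*(-(-5*x)))) - 3 = 177] peel the -3: add 3 from each side, so sub: -6*(-6*(-(-5*x))) = 180.
Step 3. [-6*(-6*(-(-5*x))) = 180] divide by the outer -6 ⇒ div: -6*(-(-5*x)) = -30.
Step 4. [-6*(-(-5*x)) = -30] -6 out front; divide by -6 ⇒ div: -(-5*x) = 5.
Step 5. [-(-5*x) = 5] LHS negated; negate both sides ⇒ neg: -5*x = -5.
Step 6. [-5*x = -5] -5·(inner) — divide through by -5. So div: x = 1.

Answer: x ∈ {1}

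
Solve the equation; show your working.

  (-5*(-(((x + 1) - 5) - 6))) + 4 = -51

Step 1. [(-5*(-(((x + 1) - 5) - 6))) + 4 = -51] subtract 4: x sits inside (… + 4), so sub: -5*(-(((x + 1) - 5) - 6)) = -55.
Step 2. [-5*(-(((x + 1) - 5) - 6)) = -55] LHS = -5·(…); ÷-5 both sides, so div: -(((x + 1) - 5) - 6) = 11.
Step 3. [-(((x + 1) - 5) - 6) = 11] leading − — multiply by −1, so neg: ((x + 1) - 5) - 6 = -11.
Step 4. [((x + 1) - 5) - 6 = -11] the outer -6 inverts by adding 6 ⇒ sub: (x + 1) - 5 = -5.
Step 5. [(x + 1) - 5 = -5] 5 comes off first (add 5). So sub: x + 1 = 0.
Step 6. [x + 1 = 0] peel the +1: subtract 1 from each side. So sub: x = -1.

Answer: x ∈ {-1}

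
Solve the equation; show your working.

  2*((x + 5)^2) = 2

Step 1. [2*((x + 5)^2) = 2] LHS = 2·(…); ÷2 both sides. So div: (x + 5)^2 = 1.
Step 2. [(x + 5)^2 = 1] LHS squared, RHS 1 ≥ 0: apply √ (±). So sqrt: x + 5 = 1 or -1.
Step 3. [x + 5 = 1 or -1] the outer +5 inverts by subtracting 5. So sub: x = -4 or -6.

Answer: x ∈ {-6, -4}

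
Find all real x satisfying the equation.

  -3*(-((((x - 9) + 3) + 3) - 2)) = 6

Step 1. [-3*(-((((x - 9) + 3) + 3) - 2)) = 6] -3 out front; divide by -3. So div: -((((x - 9) + 3) + 3) - 2) = -2.
Step 2. [-((((x - 9) + 3) + 3) - 2) = -2] LHS negated; negate both sides. So neg: (((x - 9) + 3) + 3) - 2 = 2.
Step 3. [(((x - 9) + 3) + 3) - 2 = 2] add 2: x sits inside (… - 2) ⇒ sub: ((x - 9) + 3) + 3 = 4.
Step 4. [((x - 9) + 3) + 3 = 4] the outer +3 inverts by subtracting 3. So sub: (x - 9) + 3 = 1.
Step 5. [(x - 9) + 3 = 1] peel the +3: subtract 3 from each side, so sub: x - 9 = -2.
Step 6. [x - 9 = -2] -9 is outermost — add 9 both sides, so sub: x = 7.

Answer: x ∈ {7}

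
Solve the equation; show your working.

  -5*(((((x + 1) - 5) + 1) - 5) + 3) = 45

Step 1. [-5*(((((x + 1) - 5) + 1) - 5) + 3) = 45] LHS = -5·(…); ÷-5 both sides. So div: ((((x + 1) - 5) + 1) - 5) + 3 = -9.
Step 2. [((((x + 1) - 5) + 1) - 5) + 3 = -9] 3 comes off first (subtract 3), so sub: (((x + 1) - 5) + 1) - 5 = -12.
Step 3. [(((x + 1) - 5) + 1) - 5 = -12] -5 is outermost — add 5 both sides ⇒ sub: ((x + 1) - 5) + 1 = -7.
Step 4. [((x + 1) - 5) + 1 = -7] the outer +1 inverts by subtracting 1 ⇒ sub: (x + 1) - 5 = -8.
Step 5. [(x + 1) - 5 = -8] -5 is outermost — add 5 both sides, so sub: x + 1 = -3.
Step 6. [x + 1 = -3] peel the +1: subtract 1 from each side ⇒ sub: x = -4.

Answer: x ∈ {-4}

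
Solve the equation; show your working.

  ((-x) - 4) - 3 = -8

Step 1. [((-x) - 4) - 3 = -8] the outer -3 inverts by adding 3 ⇒ sub: (-x) - 4 = -5.
Step 2. [(-x) - 4 = -5] -4 is outermost — add 4 both sides ⇒ sub: -x = -1.
Step 3. [-x = -1] flip signs both sides. So neg: x = 1.

Answer: x ∈ {1}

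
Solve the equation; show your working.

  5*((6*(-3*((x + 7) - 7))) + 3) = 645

Step 1. [5*((6*(-3*((x + 7) - 7))) + 3) = 645] 5 out front; divide by 5. So div: (6*(-3*((x + 7) - 7))) + 3 = 129.
Step 2. [(6*(-3*((x + 7) - 7))) + 3 = 129] the outer +3 inverts by subtracting 3 ⇒ sub: 6*(-3*((x + 7) - 7)) = 126.
Step 3. [6*(-3*((x + 7) - 7)) = 126] leading coefficient 6: divide by 6, so div: -3*((x + 7) - 7) = 21.
Step 4. [-3*((x + 7) - 7) = 21] -3·(inner) — divide through by -3, so div: (x + 7) - 7 = -7.
Step 5. [(x + 7) - 7 = -7] peel the -7: add 7 from each side ⇒ sub: x + 7 = 0.
Step 6. [x + 7 = 0] 7 comes off first (subtract 7), so sub: x = -7.

Answer: x ∈ {-7}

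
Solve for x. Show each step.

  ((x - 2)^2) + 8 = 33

Step 1. [((x - 2)^2) + 8 = 33] 8 comes off first (subtract 8). So sub: (x - 2)^2 = 25.
Step 2. [(x - 2)^2 = 25] LHS squared, RHS 25 ≥ 0: apply √ (±) ⇒ sqrt: x - 2 = 5 or -5.
Step 3. [x - 2 = 5 or -5] peel the -2: add 2 from each side, so sub: x = 7 or -3.

Answer: x ∈ {-3, 7}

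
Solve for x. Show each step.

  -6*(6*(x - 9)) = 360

Step 1. [-6*(6*(x - 9)) = 360] -6 out front; divide by -6 ⇒ div: 6*(x - 9) = -60.
Step 2. [6*(x - 9) = -60] leading coefficient 6: divide by 6, so div: x - 9 = -10.
Step 3. [x - 9 = -10] peel the -9: add 9 from each side ⇒ sub: x = -1.

Answer: x ∈ {-1}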